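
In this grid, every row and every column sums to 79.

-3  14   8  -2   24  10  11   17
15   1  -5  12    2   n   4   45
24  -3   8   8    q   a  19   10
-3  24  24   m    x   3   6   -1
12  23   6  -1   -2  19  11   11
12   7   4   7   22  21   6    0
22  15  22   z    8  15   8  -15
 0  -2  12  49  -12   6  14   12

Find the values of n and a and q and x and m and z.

The known cells in row 2 total 74, leaving 79 − 74 = 5 for the blank.
The known cells in row 7 total 75, leaving 79 − 75 = 4 for the blank.
The known cells in column 4 total 77, leaving 79 − 77 = 2 for the blank.
The known cells in row 4 total 55, leaving 79 − 55 = 24 for the blank.
The known cells in column 5 total 66, leaving 79 − 66 = 13 for the blank.
The known cells in row 3 total 79, leaving 79 − 79 = 0 for the blank.

n = 5, a = 0, q = 13, x = 24, m = 2, z = 4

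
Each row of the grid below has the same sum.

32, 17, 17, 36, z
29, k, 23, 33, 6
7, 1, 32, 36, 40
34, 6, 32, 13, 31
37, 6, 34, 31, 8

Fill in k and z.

k = 25, z = 14

The complete rows each total 116.
Row 2 is missing 116 − 91 = 25 (since 29 + 23 + 33 + 6 = 91).
Row 1 is missing 116 − 102 = 14 (since 32 + 17 + 17 + 36 = 102).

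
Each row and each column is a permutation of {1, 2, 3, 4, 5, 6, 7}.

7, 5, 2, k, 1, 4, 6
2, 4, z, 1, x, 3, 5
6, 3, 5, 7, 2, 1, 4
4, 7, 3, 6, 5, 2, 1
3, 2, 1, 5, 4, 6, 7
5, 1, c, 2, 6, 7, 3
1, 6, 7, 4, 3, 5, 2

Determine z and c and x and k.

For row 1, column 4: row 1 already has {1, 2, 4, 5, 6, 7}; that leaves 3.
Cell (2,5): column 5 already has {1, 2, 3, 4, 5, 6} → 7.
At (row 2, col 3): row 2 already has {1, 2, 3, 4, 5, 7}, so the value is 6.
At (row 6, col 3): row 6 already has {1, 2, 3, 5, 6, 7}, so the value is 4.

z = 6, c = 4, x = 7, k = 3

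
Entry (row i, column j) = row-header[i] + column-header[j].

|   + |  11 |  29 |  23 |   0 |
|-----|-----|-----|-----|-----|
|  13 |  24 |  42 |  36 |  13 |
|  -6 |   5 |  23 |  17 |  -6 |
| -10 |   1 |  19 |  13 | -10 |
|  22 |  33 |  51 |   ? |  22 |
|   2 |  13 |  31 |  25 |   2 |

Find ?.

45

22 + 23 = 45.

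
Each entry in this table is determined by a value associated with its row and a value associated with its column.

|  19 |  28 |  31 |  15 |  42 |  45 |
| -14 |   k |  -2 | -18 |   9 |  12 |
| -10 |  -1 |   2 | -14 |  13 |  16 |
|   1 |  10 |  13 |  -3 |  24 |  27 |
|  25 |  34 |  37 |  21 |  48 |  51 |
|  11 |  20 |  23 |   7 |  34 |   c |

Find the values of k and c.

k = -5, c = 37

The difference between any two rows is the same in every column — this is an addition table with the headers hidden.
Row 2 minus row 1 is -18 − 15 = -33, so its entry in column 2 is 28 + (-33) = -5.
Row 6 minus row 1 is 7 − 15 = -8, so its entry in column 6 is 45 + (-8) = 37.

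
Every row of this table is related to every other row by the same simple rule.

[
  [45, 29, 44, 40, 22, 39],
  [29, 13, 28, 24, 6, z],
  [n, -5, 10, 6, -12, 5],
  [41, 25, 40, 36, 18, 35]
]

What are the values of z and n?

The difference between any two rows is the same in every column — this is an addition table with the headers hidden.
Row 2 minus row 1 is 6 − 22 = -16, so its entry in column 6 is 39 + (-16) = 23.
Row 3 minus row 1 is -12 − 22 = -34, so its entry in column 1 is 45 + (-34) = 11.

z = 23, n = 11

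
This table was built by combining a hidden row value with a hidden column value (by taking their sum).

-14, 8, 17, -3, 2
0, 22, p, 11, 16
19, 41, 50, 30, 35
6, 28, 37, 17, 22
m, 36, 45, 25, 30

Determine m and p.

The difference between any two rows is the same in every column — this is an addition table with the headers hidden.
Row 5 minus row 1 is 30 − 2 = 28, so its entry in column 1 is -14 + 28 = 14.
Row 2 minus row 1 is 16 − 2 = 14, so its entry in column 3 is 17 + 14 = 31.

m = 14, p = 31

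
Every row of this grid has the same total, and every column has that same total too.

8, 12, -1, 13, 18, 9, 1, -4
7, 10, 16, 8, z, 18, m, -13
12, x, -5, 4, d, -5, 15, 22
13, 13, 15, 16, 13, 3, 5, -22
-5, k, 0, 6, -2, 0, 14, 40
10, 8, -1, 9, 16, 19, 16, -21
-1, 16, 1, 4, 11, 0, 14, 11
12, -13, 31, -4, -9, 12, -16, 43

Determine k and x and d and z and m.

Rows 1 and 4 both sum to 56, so that's the common total.
Column 7: 1 + 15 + 5 + 14 + 16 + 14 − 16 = 49, so its missing entry is 56 − 49 = 7.
Row 2: 7 + 10 + 16 + 8 + 18 + 7 − 13 = 53, so its missing entry is 56 − 53 = 3.
Column 5: 18 + 3 + 13 − 2 + 16 + 11 − 9 = 50, so its missing entry is 56 − 50 = 6.
Row 3: 12 − 5 + 4 + 6 − 5 + 15 + 22 = 49, so its missing entry is 56 − 49 = 7.
Row 5: -5 + 0 + 6 − 2 + 0 + 14 + 40 = 53, so its missing entry is 56 − 53 = 3.

k = 3, x = 7, d = 6, z = 3, m = 7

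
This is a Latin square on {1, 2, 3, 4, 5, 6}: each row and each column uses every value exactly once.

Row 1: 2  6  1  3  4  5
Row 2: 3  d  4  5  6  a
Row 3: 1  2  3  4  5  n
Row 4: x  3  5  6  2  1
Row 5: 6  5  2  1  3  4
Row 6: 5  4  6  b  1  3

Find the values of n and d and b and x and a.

At (row 2, col 2): column 2 already has {2, 3, 4, 5, 6}, so the value is 1.
Cell (2,6): row 2 already has {1, 3, 4, 5, 6} → 2.
At (row 4, col 1): row 4 already has {1, 2, 3, 5, 6}, so the value is 4.
At (row 6, col 4): row 6 already has {1, 3, 4, 5, 6}, so the value is 2.
For row 3, column 6: row 3 already has {1, 2, 3, 4, 5}; that leaves 6.

n = 6, d = 1, b = 2, x = 4, a = 2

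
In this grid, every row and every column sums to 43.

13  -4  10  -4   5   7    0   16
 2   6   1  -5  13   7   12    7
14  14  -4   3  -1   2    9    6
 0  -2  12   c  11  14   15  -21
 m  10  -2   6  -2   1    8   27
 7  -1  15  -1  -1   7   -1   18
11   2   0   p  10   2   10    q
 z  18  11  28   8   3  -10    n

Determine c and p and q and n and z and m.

c = 14, p = 2, q = 6, n = -16, z = 1, m = -5

Row 5: 10 − 2 + 6 − 2 + 1 + 8 + 27 = 48, so its missing entry is 43 − 48 = -5.
Column 1: 13 + 2 + 14 + 0 − 5 + 7 + 11 = 42, so its missing entry is 43 − 42 = 1.
Row 8: 1 + 18 + 11 + 28 + 8 + 3 − 10 = 59, so its missing entry is 43 − 59 = -16.
Column 8: 16 + 7 + 6 − 21 + 27 + 18 − 16 = 37, so its missing entry is 43 − 37 = 6.
Row 4: 0 − 2 + 12 + 11 + 14 + 15 − 21 = 29, so its missing entry is 43 − 29 = 14.
Row 7: 11 + 2 + 0 + 10 + 2 + 10 + 6 = 41, so its missing entry is 43 − 41 = 2.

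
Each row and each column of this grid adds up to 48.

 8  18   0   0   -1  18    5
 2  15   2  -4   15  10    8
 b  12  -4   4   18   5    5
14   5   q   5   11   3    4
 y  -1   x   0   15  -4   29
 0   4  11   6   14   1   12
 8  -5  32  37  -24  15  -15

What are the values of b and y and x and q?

b = 8, y = 8, x = 1, q = 6

Row 4 has 14 + 5 + 5 + 11 + 3 + 4 = 42; the blank must be 48 − 42 = 6.
Row 3 has 12 − 4 + 4 + 18 + 5 + 5 = 40; the blank must be 48 − 40 = 8.
Column 1 has 8 + 2 + 8 + 14 + 0 + 8 = 40; the blank must be 48 − 40 = 8.
Row 5 has 8 − 1 + 0 + 15 − 4 + 29 = 47; the blank must be 48 − 47 = 1.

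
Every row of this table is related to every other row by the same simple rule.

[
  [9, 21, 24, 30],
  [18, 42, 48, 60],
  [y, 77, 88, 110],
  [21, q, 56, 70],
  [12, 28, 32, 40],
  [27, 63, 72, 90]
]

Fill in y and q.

y = 33, q = 49

Each row is a constant multiple of every other row — this is a multiplication table with the headers hidden.
Row 3 is 110/30 = 11/3 times row 1, so its entry in column 1 is 9 × 11/3 = 33.
Row 4 is 70/30 = 7/3 times row 1, so its entry in column 2 is 21 × 7/3 = 49.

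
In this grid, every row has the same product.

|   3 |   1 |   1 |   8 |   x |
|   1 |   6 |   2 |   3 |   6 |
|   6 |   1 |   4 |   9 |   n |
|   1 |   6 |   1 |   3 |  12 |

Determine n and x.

Rows 2 and 4 each multiply to 216, so every row has product 216.
Row 3: 6×1×4×9 = 216, so the missing entry is 216 ÷ 216 = 1.
Row 1: 3×1×1×8 = 24, so the missing entry is 216 ÷ 24 = 9.

n = 1, x = 9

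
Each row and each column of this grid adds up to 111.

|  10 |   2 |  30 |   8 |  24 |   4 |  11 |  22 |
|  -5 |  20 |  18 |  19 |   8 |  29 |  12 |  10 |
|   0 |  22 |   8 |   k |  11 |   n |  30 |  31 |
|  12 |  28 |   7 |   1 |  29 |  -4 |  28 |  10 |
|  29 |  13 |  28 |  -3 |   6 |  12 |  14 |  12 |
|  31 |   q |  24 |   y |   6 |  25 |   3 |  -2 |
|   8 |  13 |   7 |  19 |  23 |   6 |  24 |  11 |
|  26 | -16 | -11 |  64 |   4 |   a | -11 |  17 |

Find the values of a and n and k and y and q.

a = 38, n = 1, k = 8, y = -5, q = 29

Column 2 has 2 + 20 + 22 + 28 + 13 + 13 − 16 = 82; the blank must be 111 − 82 = 29.
Row 6 has 31 + 29 + 24 + 6 + 25 + 3 − 2 = 116; the blank must be 111 − 116 = -5.
Column 4 has 8 + 19 + 1 − 3 − 5 + 19 + 64 = 103; the blank must be 111 − 103 = 8.
Row 8 has 26 − 16 − 11 + 64 + 4 − 11 + 17 = 73; the blank must be 111 − 73 = 38.
Row 3 has 0 + 22 + 8 + 8 + 11 + 30 + 31 = 110; the blank must be 111 − 110 = 1.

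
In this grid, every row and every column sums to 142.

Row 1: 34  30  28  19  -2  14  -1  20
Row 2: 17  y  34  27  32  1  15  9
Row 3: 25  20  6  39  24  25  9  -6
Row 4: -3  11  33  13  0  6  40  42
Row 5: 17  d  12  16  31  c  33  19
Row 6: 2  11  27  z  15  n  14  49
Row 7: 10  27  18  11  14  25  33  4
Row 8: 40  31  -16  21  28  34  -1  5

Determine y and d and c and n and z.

Row 2 has 17 + 34 + 27 + 32 + 1 + 15 + 9 = 135; the blank must be 142 − 135 = 7.
Column 4 has 19 + 27 + 39 + 13 + 16 + 11 + 21 = 146; the blank must be 142 − 146 = -4.
Row 6 has 2 + 11 + 27 − 4 + 15 + 14 + 49 = 114; the blank must be 142 − 114 = 28.
Column 6 has 14 + 1 + 25 + 6 + 28 + 25 + 34 = 133; the blank must be 142 − 133 = 9.
Row 5 has 17 + 12 + 16 + 31 + 9 + 33 + 19 = 137; the blank must be 142 − 137 = 5.

y = 7, d = 5, c = 9, n = 28, z = -4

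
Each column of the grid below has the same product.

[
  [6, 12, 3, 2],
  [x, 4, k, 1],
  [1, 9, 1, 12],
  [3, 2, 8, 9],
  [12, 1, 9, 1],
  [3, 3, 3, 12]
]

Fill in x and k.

Columns 2 and 4 each multiply to 2592, so every column has product 2592.
Column 1: 6×1×3×12×3 = 648, so the missing entry is 2592 ÷ 648 = 4.
Column 3: 3×1×8×9×3 = 648, so the missing entry is 2592 ÷ 648 = 4.

x = 4, k = 4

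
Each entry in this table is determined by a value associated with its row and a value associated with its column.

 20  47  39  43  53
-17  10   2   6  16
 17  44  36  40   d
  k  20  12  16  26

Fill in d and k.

d = 50, k = -7

The difference between any two rows is the same in every column — this is an addition table with the headers hidden.
Row 3 minus row 1 is 36 − 39 = -3, so its entry in column 5 is 53 + (-3) = 50.
Row 4 minus row 1 is 12 − 39 = -27, so its entry in column 1 is 20 + (-27) = -7.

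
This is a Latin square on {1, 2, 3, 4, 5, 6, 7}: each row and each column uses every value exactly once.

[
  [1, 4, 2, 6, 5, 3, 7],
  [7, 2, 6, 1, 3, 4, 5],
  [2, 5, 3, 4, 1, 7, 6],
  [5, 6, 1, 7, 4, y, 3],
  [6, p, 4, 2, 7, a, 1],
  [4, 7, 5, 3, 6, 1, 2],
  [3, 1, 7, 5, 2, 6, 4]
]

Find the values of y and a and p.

y = 2, a = 5, p = 3

At (row 5, col 2): column 2 already has {1, 2, 4, 5, 6, 7}, so the value is 3.
At (row 5, col 6): row 5 already has {1, 2, 3, 4, 6, 7}, so the value is 5.
Cell (4,6): row 4 already has {1, 3, 4, 5, 6, 7} → 2.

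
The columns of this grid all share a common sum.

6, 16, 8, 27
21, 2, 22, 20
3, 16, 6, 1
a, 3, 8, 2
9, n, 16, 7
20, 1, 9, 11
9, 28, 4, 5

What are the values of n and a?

Column 3 sums to 73 and so does column 4; that's the common total.
In column 2 the known cells total 66, leaving 73 − 66 = 7.
In column 1 the known cells total 68, leaving 73 − 68 = 5.

n = 7, a = 5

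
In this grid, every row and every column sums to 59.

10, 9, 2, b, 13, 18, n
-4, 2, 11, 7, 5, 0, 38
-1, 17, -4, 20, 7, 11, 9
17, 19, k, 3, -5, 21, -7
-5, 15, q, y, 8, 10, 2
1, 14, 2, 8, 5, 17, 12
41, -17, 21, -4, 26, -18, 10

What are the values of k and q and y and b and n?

k = 11, q = 16, y = 13, b = 12, n = -5

The known cells in column 7 total 64, leaving 59 − 64 = -5 for the blank.
The known cells in row 1 total 47, leaving 59 − 47 = 12 for the blank.
The known cells in column 4 total 46, leaving 59 − 46 = 13 for the blank.
The known cells in row 5 total 43, leaving 59 − 43 = 16 for the blank.
The known cells in row 4 total 48, leaving 59 − 48 = 11 for the blank.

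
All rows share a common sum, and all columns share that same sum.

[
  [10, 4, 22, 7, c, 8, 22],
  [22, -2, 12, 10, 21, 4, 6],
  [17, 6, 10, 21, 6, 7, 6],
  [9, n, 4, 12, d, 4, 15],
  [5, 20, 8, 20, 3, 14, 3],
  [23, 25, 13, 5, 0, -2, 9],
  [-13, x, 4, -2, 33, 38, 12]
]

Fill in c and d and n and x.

c = 0, d = 10, n = 19, x = 1

Rows 2 and 3 both sum to 73, so that's the common total.
The known cells in row 7 total 72, leaving 73 − 72 = 1 for the blank.
The known cells in column 2 total 54, leaving 73 − 54 = 19 for the blank.
The known cells in row 1 total 73, leaving 73 − 73 = 0 for the blank.
The known cells in row 4 total 63, leaving 73 − 63 = 10 for the blank.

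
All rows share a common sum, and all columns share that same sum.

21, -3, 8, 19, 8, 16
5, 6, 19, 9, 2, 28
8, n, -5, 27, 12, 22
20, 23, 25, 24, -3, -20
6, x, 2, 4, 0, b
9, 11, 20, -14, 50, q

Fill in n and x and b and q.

Rows 1 and 2 both sum to 69, so that's the common total.
The known cells in row 6 total 76, leaving 69 − 76 = -7 for the blank.
The known cells in column 6 total 39, leaving 69 − 39 = 30 for the blank.
The known cells in row 5 total 42, leaving 69 − 42 = 27 for the blank.
The known cells in row 3 total 64, leaving 69 − 64 = 5 for the blank.

n = 5, x = 27, b = 30, q = -7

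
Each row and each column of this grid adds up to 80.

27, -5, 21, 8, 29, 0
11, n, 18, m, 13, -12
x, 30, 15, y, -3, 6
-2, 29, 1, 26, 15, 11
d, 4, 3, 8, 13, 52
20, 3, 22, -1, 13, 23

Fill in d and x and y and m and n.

d = 0, x = 24, y = 8, m = 31, n = 19

Row 5 has 4 + 3 + 8 + 13 + 52 = 80; the blank must be 80 − 80 = 0.
Column 2 has -5 + 30 + 29 + 4 + 3 = 61; the blank must be 80 − 61 = 19.
Column 1 has 27 + 11 − 2 + 0 + 20 = 56; the blank must be 80 − 56 = 24.
Row 3 has 24 + 30 + 15 − 3 + 6 = 72; the blank must be 80 − 72 = 8.
Row 2 has 11 + 19 + 18 + 13 − 12 = 49; the blank must be 80 − 49 = 31.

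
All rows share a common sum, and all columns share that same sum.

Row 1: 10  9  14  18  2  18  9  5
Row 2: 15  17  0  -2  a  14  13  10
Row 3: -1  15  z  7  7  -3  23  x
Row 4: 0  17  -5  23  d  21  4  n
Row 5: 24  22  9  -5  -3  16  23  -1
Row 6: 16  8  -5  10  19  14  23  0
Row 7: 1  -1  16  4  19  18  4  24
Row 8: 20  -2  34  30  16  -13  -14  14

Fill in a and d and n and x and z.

Rows 1 and 5 both sum to 85, so that's the common total.
Row 2 has 15 + 17 + 0 − 2 + 14 + 13 + 10 = 67; the blank must be 85 − 67 = 18.
Column 5 has 2 + 18 + 7 − 3 + 19 + 19 + 16 = 78; the blank must be 85 − 78 = 7.
Row 4 has 0 + 17 − 5 + 23 + 7 + 21 + 4 = 67; the blank must be 85 − 67 = 18.
Column 8 has 5 + 10 + 18 − 1 + 0 + 24 + 14 = 70; the blank must be 85 − 70 = 15.
Row 3 has -1 + 15 + 7 + 7 − 3 + 23 + 15 = 63; the blank must be 85 − 63 = 22.

a = 18, d = 7, n = 18, x = 15, z = 22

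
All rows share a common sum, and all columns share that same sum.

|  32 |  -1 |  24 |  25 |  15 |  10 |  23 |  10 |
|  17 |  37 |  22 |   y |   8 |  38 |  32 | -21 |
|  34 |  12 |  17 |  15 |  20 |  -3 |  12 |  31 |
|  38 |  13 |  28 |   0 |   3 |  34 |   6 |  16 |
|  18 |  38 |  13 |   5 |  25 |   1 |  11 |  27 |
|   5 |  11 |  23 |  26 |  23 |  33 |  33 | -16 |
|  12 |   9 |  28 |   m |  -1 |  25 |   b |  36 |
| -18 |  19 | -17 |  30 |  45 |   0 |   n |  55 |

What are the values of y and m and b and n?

y = 5, m = 32, b = -3, n = 24

Rows 1 and 3 both sum to 138, so that's the common total.
Row 2 has 17 + 37 + 22 + 8 + 38 + 32 − 21 = 133; the blank must be 138 − 133 = 5.
Column 4 has 25 + 5 + 15 + 0 + 5 + 26 + 30 = 106; the blank must be 138 − 106 = 32.
Row 7 has 12 + 9 + 28 + 32 − 1 + 25 + 36 = 141; the blank must be 138 − 141 = -3.
Row 8 has -18 + 19 − 17 + 30 + 45 + 0 + 55 = 114; the blank must be 138 − 114 = 24.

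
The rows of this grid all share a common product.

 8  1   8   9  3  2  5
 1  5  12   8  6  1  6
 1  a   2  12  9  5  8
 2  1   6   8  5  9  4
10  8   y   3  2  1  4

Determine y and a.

Rows 1 and 2 each multiply to 17280, so every row has product 17280.
Row 5: 10×8×3×2×1×4 = 1920, so the missing entry is 17280 ÷ 1920 = 9.
Row 3: 1×2×12×9×5×8 = 8640, so the missing entry is 17280 ÷ 8640 = 2.

y = 9, a = 2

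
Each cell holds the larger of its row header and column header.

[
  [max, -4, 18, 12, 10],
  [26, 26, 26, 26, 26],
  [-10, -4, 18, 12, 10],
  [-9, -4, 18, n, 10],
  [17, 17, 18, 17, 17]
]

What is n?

12

max(-9, 12) = 12.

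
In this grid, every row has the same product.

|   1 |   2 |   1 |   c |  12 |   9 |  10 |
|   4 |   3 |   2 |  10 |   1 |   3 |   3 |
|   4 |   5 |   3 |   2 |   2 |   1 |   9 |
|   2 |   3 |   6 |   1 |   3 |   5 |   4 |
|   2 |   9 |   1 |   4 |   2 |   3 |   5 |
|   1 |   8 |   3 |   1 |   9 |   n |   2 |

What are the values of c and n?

c = 1, n = 5

Rows 3 and 5 each multiply to 2160, so every row has product 2160.
Row 1: 1×2×1×12×9×10 = 2160, so the missing entry is 2160 ÷ 2160 = 1.
Row 6: 1×8×3×1×9×2 = 432, so the missing entry is 2160 ÷ 432 = 5.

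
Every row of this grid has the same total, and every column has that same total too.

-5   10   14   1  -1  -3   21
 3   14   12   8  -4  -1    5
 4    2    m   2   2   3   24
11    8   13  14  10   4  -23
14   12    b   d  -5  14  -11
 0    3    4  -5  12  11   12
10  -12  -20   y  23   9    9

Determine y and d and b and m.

Rows 1 and 2 both sum to 37, so that's the common total.
Row 7 has 10 − 12 − 20 + 23 + 9 + 9 = 19; the blank must be 37 − 19 = 18.
Row 3 has 4 + 2 + 2 + 2 + 3 + 24 = 37; the blank must be 37 − 37 = 0.
Column 3 has 14 + 12 + 0 + 13 + 4 − 20 = 23; the blank must be 37 − 23 = 14.
Row 5 has 14 + 12 + 14 − 5 + 14 − 11 = 38; the blank must be 37 − 38 = -1.

y = 18, d = -1, b = 14, m = 0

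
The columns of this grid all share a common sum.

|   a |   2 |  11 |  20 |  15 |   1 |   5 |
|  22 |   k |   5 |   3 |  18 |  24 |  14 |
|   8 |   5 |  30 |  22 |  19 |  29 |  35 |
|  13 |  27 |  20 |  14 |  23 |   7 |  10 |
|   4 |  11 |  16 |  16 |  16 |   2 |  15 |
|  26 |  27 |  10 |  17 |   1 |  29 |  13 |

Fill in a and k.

a = 19, k = 20

Columns 3 and 4 both add up to 92, so every column sums to 92.
Column 1: 22 + 8 + 13 + 4 + 26 = 73, so the missing entry is 92 − 73 = 19.
Column 2: 2 + 5 + 27 + 11 + 27 = 72, so the missing entry is 92 − 72 = 20.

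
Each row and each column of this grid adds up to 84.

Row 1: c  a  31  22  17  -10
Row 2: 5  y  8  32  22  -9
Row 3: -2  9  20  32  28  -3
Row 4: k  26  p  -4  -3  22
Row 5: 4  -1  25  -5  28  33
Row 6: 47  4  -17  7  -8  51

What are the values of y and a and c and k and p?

y = 26, a = 20, c = 4, k = 26, p = 17

The known cells in row 2 total 58, leaving 84 − 58 = 26 for the blank.
The known cells in column 2 total 64, leaving 84 − 64 = 20 for the blank.
The known cells in row 1 total 80, leaving 84 − 80 = 4 for the blank.
The known cells in column 1 total 58, leaving 84 − 58 = 26 for the blank.
The known cells in row 4 total 67, leaving 84 − 67 = 17 for the blank.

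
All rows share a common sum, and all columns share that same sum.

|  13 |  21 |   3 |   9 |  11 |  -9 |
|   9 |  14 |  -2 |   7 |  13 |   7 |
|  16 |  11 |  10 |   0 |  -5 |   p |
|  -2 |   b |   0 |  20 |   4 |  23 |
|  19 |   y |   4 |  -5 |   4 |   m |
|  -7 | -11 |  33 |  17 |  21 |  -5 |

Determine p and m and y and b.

Rows 1 and 2 both sum to 48, so that's the common total.
Row 4: -2 + 0 + 20 + 4 + 23 = 45, so its missing entry is 48 − 45 = 3.
Row 3: 16 + 11 + 10 + 0 − 5 = 32, so its missing entry is 48 − 32 = 16.
Column 6: -9 + 7 + 16 + 23 − 5 = 32, so its missing entry is 48 − 32 = 16.
Row 5: 19 + 4 − 5 + 4 + 16 = 38, so its missing entry is 48 − 38 = 10.

p = 16, m = 16, y = 10, b = 3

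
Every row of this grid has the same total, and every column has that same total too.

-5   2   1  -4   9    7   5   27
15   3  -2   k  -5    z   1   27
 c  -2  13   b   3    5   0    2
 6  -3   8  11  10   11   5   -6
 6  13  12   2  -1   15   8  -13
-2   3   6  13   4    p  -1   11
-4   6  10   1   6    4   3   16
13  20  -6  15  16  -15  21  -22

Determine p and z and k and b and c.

Rows 1 and 4 both sum to 42, so that's the common total.
Row 6 has -2 + 3 + 6 + 13 + 4 − 1 + 11 = 34; the blank must be 42 − 34 = 8.
Column 6 has 7 + 5 + 11 + 15 + 8 + 4 − 15 = 35; the blank must be 42 − 35 = 7.
Column 1 has -5 + 15 + 6 + 6 − 2 − 4 + 13 = 29; the blank must be 42 − 29 = 13.
Row 3 has 13 − 2 + 13 + 3 + 5 + 0 + 2 = 34; the blank must be 42 − 34 = 8.
Row 2 has 15 + 3 − 2 − 5 + 7 + 1 + 27 = 46; the blank must be 42 − 46 = -4.

p = 8, z = 7, k = -4, b = 8, c = 13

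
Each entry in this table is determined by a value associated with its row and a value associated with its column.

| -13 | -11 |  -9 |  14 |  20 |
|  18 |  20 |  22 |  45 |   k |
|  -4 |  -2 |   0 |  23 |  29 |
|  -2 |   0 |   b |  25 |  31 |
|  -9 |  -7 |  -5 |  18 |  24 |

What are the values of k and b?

The difference between any two rows is the same in every column — this is an addition table with the headers hidden.
Row 2 minus row 1 is 20 − (-11) = 31, so its entry in column 5 is 20 + 31 = 51.
Row 4 minus row 1 is 0 − (-11) = 11, so its entry in column 3 is -9 + 11 = 2.

k = 51, b = 2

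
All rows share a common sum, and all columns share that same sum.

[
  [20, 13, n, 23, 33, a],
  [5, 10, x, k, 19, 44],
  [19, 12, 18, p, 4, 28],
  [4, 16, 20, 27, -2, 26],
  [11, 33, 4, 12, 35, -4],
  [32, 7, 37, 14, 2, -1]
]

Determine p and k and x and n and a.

Rows 4 and 5 both sum to 91, so that's the common total.
Row 3 has 19 + 12 + 18 + 4 + 28 = 81; the blank must be 91 − 81 = 10.
Column 6 has 44 + 28 + 26 − 4 − 1 = 93; the blank must be 91 − 93 = -2.
Row 1 has 20 + 13 + 23 + 33 − 2 = 87; the blank must be 91 − 87 = 4.
Column 3 has 4 + 18 + 20 + 4 + 37 = 83; the blank must be 91 − 83 = 8.
Row 2 has 5 + 10 + 8 + 19 + 44 = 86; the blank must be 91 − 86 = 5.

p = 10, k = 5, x = 8, n = 4, a = -2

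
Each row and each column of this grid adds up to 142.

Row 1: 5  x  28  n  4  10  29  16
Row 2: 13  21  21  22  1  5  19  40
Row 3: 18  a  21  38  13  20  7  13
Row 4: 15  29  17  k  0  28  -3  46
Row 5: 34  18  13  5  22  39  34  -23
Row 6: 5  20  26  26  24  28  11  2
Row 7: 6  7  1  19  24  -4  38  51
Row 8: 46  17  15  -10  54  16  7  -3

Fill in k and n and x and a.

The known cells in row 4 total 132, leaving 142 − 132 = 10 for the blank.
The known cells in row 3 total 130, leaving 142 − 130 = 12 for the blank.
The known cells in column 2 total 124, leaving 142 − 124 = 18 for the blank.
The known cells in row 1 total 110, leaving 142 − 110 = 32 for the blank.

k = 10, n = 32, x = 18, a = 12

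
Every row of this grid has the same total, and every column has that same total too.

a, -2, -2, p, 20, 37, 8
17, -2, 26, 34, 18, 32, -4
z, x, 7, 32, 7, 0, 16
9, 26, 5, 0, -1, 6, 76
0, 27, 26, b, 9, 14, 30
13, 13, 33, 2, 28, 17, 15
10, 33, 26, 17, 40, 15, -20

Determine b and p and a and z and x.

b = 15, p = 21, a = 39, z = 33, x = 26

Rows 2 and 4 both sum to 121, so that's the common total.
Column 2: -2 − 2 + 26 + 27 + 13 + 33 = 95, so its missing entry is 121 − 95 = 26.
Row 5: 0 + 27 + 26 + 9 + 14 + 30 = 106, so its missing entry is 121 − 106 = 15.
Column 4: 34 + 32 + 0 + 15 + 2 + 17 = 100, so its missing entry is 121 − 100 = 21.
Row 1: -2 − 2 + 21 + 20 + 37 + 8 = 82, so its missing entry is 121 − 82 = 39.
Row 3: 26 + 7 + 32 + 7 + 0 + 16 = 88, so its missing entry is 121 − 88 = 33.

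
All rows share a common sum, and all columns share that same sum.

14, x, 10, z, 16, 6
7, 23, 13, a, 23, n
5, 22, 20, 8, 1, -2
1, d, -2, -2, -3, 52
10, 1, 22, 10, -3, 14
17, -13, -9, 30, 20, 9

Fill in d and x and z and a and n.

d = 8, x = 13, z = -5, a = 13, n = -25

Rows 3 and 5 both sum to 54, so that's the common total.
Column 6 has 6 − 2 + 52 + 14 + 9 = 79; the blank must be 54 − 79 = -25.
Row 4 has 1 − 2 − 2 − 3 + 52 = 46; the blank must be 54 − 46 = 8.
Column 2 has 23 + 22 + 8 + 1 − 13 = 41; the blank must be 54 − 41 = 13.
Row 1 has 14 + 13 + 10 + 16 + 6 = 59; the blank must be 54 − 59 = -5.
Row 2 has 7 + 23 + 13 + 23 − 25 = 41; the blank must be 54 − 41 = 13.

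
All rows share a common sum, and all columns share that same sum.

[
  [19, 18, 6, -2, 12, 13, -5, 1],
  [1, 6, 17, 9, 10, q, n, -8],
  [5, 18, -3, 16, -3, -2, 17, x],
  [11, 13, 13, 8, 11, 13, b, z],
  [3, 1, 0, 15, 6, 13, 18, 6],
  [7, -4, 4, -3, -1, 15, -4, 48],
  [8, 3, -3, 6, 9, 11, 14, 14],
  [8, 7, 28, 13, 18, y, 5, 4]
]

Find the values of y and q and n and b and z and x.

Rows 1 and 5 both sum to 62, so that's the common total.
Row 3: 5 + 18 − 3 + 16 − 3 − 2 + 17 = 48, so its missing entry is 62 − 48 = 14.
Column 8: 1 − 8 + 14 + 6 + 48 + 14 + 4 = 79, so its missing entry is 62 − 79 = -17.
Row 4: 11 + 13 + 13 + 8 + 11 + 13 − 17 = 52, so its missing entry is 62 − 52 = 10.
Column 7: -5 + 17 + 10 + 18 − 4 + 14 + 5 = 55, so its missing entry is 62 − 55 = 7.
Row 2: 1 + 6 + 17 + 9 + 10 + 7 − 8 = 42, so its missing entry is 62 − 42 = 20.
Row 8: 8 + 7 + 28 + 13 + 18 + 5 + 4 = 83, so its missing entry is 62 − 83 = -21.

y = -21, q = 20, n = 7, b = 10, z = -17, x = 14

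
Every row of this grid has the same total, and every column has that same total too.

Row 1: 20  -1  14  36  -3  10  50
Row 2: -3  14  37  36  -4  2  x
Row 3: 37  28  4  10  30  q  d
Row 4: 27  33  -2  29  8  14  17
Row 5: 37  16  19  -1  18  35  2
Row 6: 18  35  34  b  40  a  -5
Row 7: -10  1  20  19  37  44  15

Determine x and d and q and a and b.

x = 44, d = 3, q = 14, a = 7, b = -3

Rows 1 and 4 both sum to 126, so that's the common total.
Column 4 has 36 + 36 + 10 + 29 − 1 + 19 = 129; the blank must be 126 − 129 = -3.
Row 6 has 18 + 35 + 34 − 3 + 40 − 5 = 119; the blank must be 126 − 119 = 7.
Row 2 has -3 + 14 + 37 + 36 − 4 + 2 = 82; the blank must be 126 − 82 = 44.
Column 7 has 50 + 44 + 17 + 2 − 5 + 15 = 123; the blank must be 126 − 123 = 3.
Row 3 has 37 + 28 + 4 + 10 + 30 + 3 = 112; the blank must be 126 − 112 = 14.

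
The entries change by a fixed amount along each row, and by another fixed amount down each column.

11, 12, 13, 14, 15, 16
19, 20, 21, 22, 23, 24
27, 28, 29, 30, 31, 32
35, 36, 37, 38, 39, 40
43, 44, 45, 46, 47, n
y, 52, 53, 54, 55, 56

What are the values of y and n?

Along each row the entries change by 1 per step; down each column they change by 8.
Row 6: from 52 at column 2, stepping by 1 to column 1 gives 51.
Row 5: from 43 at column 1, stepping by 1 to column 6 gives 48.

y = 51, n = 48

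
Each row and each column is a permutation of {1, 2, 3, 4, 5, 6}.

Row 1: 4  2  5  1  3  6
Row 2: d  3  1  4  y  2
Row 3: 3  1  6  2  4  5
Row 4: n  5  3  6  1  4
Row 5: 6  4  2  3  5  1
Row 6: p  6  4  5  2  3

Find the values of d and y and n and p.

For row 6, column 1: row 6 already has {2, 3, 4, 5, 6}; that leaves 1.
Cell (2,5): column 5 already has {1, 2, 3, 4, 5} → 6.
Cell (2,1): row 2 already has {1, 2, 3, 4, 6} → 5.
At (row 4, col 1): row 4 already has {1, 3, 4, 5, 6}, so the value is 2.

d = 5, y = 6, n = 2, p = 1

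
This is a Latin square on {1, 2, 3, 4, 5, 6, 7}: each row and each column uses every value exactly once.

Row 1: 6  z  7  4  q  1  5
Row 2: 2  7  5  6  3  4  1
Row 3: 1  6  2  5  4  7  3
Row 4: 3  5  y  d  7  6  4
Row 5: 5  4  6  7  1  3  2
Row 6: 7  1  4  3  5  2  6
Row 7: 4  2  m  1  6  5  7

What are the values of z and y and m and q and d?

At (row 1, col 2): column 2 already has {1, 2, 4, 5, 6, 7}, so the value is 3.
At (row 7, col 3): row 7 already has {1, 2, 4, 5, 6, 7}, so the value is 3.
For row 1, column 5: row 1 already has {1, 3, 4, 5, 6, 7}; that leaves 2.
At (row 4, col 4): column 4 already has {1, 3, 4, 5, 6, 7}, so the value is 2.
Cell (4,3): row 4 already has {2, 3, 4, 5, 6, 7} → 1.

z = 3, y = 1, m = 3, q = 2, d = 2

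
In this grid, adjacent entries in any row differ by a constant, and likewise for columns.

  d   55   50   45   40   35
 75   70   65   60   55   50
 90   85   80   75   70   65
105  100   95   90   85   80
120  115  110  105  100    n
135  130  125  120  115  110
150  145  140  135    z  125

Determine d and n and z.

d = 60, n = 95, z = 130

Along each row the entries change by -5 per step; down each column they change by 15.
Row 1: from 55 at column 2, stepping by -5 to column 1 gives 60.
Row 5: from 120 at column 1, stepping by -5 to column 6 gives 95.
Row 7: from 150 at column 1, stepping by -5 to column 5 gives 130.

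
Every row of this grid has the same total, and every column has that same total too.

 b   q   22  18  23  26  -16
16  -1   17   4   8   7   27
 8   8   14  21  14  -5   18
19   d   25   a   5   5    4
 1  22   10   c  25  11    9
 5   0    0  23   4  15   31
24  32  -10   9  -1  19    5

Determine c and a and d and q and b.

Rows 2 and 3 both sum to 78, so that's the common total.
Column 1: 16 + 8 + 19 + 1 + 5 + 24 = 73, so its missing entry is 78 − 73 = 5.
Row 1: 5 + 22 + 18 + 23 + 26 − 16 = 78, so its missing entry is 78 − 78 = 0.
Column 2: 0 − 1 + 8 + 22 + 0 + 32 = 61, so its missing entry is 78 − 61 = 17.
Row 5: 1 + 22 + 10 + 25 + 11 + 9 = 78, so its missing entry is 78 − 78 = 0.
Row 4: 19 + 17 + 25 + 5 + 5 + 4 = 75, so its missing entry is 78 − 75 = 3.

c = 0, a = 3, d = 17, q = 0, b = 5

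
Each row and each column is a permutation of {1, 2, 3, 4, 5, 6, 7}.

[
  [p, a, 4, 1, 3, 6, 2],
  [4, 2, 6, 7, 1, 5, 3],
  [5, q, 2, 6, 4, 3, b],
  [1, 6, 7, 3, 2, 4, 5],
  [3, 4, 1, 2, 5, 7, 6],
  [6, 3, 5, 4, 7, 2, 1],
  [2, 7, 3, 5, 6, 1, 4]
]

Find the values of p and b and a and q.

p = 7, b = 7, a = 5, q = 1

Cell (3,7): column 7 already has {1, 2, 3, 4, 5, 6} → 7.
Cell (3,2): row 3 already has {2, 3, 4, 5, 6, 7} → 1.
Cell (1,2): column 2 already has {1, 2, 3, 4, 6, 7} → 5.
At (row 1, col 1): row 1 already has {1, 2, 3, 4, 5, 6}, so the value is 7.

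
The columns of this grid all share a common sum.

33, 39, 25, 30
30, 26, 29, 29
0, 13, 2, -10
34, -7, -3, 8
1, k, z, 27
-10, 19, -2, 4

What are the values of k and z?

k = -2, z = 37

Columns 1 and 4 both add up to 88, so every column sums to 88.
Column 2: 39 + 26 + 13 − 7 + 19 = 90, so the missing entry is 88 − 90 = -2.
Column 3: 25 + 29 + 2 − 3 − 2 = 51, so the missing entry is 88 − 51 = 37.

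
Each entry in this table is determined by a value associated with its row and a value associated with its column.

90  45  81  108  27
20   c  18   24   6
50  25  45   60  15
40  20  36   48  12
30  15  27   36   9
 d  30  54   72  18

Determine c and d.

c = 10, d = 60

Each row is a constant multiple of every other row — this is a multiplication table with the headers hidden.
Row 2 is 6/27 = 2/9 times row 1, so its entry in column 2 is 45 × 2/9 = 10.
Row 6 is 18/27 = 2/3 times row 1, so its entry in column 1 is 90 × 2/3 = 60.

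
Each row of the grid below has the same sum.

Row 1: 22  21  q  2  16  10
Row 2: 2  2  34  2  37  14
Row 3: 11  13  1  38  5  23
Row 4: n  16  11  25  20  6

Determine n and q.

The complete rows each total 91.
Row 4 is missing 91 − 78 = 13 (since 16 + 11 + 25 + 20 + 6 = 78).
Row 1 is missing 91 − 71 = 20 (since 22 + 21 + 2 + 16 + 10 = 71).

n = 13, q = 20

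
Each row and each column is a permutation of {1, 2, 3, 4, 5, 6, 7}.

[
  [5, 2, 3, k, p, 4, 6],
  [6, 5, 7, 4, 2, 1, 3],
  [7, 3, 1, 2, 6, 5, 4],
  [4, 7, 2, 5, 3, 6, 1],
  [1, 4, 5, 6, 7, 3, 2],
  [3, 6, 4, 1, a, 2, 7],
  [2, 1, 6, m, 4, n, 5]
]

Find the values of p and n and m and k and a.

p = 1, n = 7, m = 3, k = 7, a = 5

For row 7, column 6: column 6 already has {1, 2, 3, 4, 5, 6}; that leaves 7.
At (row 6, col 5): row 6 already has {1, 2, 3, 4, 6, 7}, so the value is 5.
At (row 1, col 5): column 5 already has {2, 3, 4, 5, 6, 7}, so the value is 1.
Cell (1,4): row 1 already has {1, 2, 3, 4, 5, 6} → 7.
At (row 7, col 4): row 7 already has {1, 2, 4, 5, 6, 7}, so the value is 3.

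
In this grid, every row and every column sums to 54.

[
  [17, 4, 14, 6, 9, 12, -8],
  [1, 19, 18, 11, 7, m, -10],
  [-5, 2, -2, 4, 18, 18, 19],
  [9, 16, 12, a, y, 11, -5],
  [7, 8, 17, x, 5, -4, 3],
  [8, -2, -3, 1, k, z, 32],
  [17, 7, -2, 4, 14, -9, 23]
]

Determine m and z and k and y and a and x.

Row 2 has 1 + 19 + 18 + 11 + 7 − 10 = 46; the blank must be 54 − 46 = 8.
Column 6 has 12 + 8 + 18 + 11 − 4 − 9 = 36; the blank must be 54 − 36 = 18.
Row 5 has 7 + 8 + 17 + 5 − 4 + 3 = 36; the blank must be 54 − 36 = 18.
Row 6 has 8 − 2 − 3 + 1 + 18 + 32 = 54; the blank must be 54 − 54 = 0.
Column 5 has 9 + 7 + 18 + 5 + 0 + 14 = 53; the blank must be 54 − 53 = 1.
Row 4 has 9 + 16 + 12 + 1 + 11 − 5 = 44; the blank must be 54 − 44 = 10.

m = 8, z = 18, k = 0, y = 1, a = 10, x = 18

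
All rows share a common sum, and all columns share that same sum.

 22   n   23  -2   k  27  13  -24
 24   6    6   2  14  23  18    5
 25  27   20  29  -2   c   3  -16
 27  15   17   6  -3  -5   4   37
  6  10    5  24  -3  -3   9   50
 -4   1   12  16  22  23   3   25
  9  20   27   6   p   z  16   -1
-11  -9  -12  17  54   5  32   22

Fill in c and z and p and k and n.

Rows 2 and 4 both sum to 98, so that's the common total.
Column 2: 6 + 27 + 15 + 10 + 1 + 20 − 9 = 70, so its missing entry is 98 − 70 = 28.
Row 1: 22 + 28 + 23 − 2 + 27 + 13 − 24 = 87, so its missing entry is 98 − 87 = 11.
Column 5: 11 + 14 − 2 − 3 − 3 + 22 + 54 = 93, so its missing entry is 98 − 93 = 5.
Row 7: 9 + 20 + 27 + 6 + 5 + 16 − 1 = 82, so its missing entry is 98 − 82 = 16.
Row 3: 25 + 27 + 20 + 29 − 2 + 3 − 16 = 86, so its missing entry is 98 − 86 = 12.

c = 12, z = 16, p = 5, k = 11, n = 28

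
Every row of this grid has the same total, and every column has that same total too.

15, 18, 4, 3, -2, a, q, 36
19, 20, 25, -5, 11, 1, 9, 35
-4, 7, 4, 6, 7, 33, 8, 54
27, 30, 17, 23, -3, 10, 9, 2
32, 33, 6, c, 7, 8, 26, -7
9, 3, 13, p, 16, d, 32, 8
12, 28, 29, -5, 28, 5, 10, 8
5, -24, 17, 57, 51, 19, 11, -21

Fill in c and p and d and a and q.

c = 10, p = 26, d = 8, a = 31, q = 10

Rows 2 and 3 both sum to 115, so that's the common total.
Row 5 has 32 + 33 + 6 + 7 + 8 + 26 − 7 = 105; the blank must be 115 − 105 = 10.
Column 7 has 9 + 8 + 9 + 26 + 32 + 10 + 11 = 105; the blank must be 115 − 105 = 10.
Row 1 has 15 + 18 + 4 + 3 − 2 + 10 + 36 = 84; the blank must be 115 − 84 = 31.
Column 6 has 31 + 1 + 33 + 10 + 8 + 5 + 19 = 107; the blank must be 115 − 107 = 8.
Row 6 has 9 + 3 + 13 + 16 + 8 + 32 + 8 = 89; the blank must be 115 − 89 = 26.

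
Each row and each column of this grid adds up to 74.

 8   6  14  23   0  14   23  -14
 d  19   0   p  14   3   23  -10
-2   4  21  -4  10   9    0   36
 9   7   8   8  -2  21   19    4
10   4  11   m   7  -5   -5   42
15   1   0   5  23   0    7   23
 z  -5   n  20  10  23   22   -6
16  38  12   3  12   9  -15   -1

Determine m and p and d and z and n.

m = 10, p = 9, d = 16, z = 2, n = 8

Column 3 has 14 + 0 + 21 + 8 + 11 + 0 + 12 = 66; the blank must be 74 − 66 = 8.
Row 5 has 10 + 4 + 11 + 7 − 5 − 5 + 42 = 64; the blank must be 74 − 64 = 10.
Row 7 has -5 + 8 + 20 + 10 + 23 + 22 − 6 = 72; the blank must be 74 − 72 = 2.
Column 1 has 8 − 2 + 9 + 10 + 15 + 2 + 16 = 58; the blank must be 74 − 58 = 16.
Row 2 has 16 + 19 + 0 + 14 + 3 + 23 − 10 = 65; the blank must be 74 − 65 = 9.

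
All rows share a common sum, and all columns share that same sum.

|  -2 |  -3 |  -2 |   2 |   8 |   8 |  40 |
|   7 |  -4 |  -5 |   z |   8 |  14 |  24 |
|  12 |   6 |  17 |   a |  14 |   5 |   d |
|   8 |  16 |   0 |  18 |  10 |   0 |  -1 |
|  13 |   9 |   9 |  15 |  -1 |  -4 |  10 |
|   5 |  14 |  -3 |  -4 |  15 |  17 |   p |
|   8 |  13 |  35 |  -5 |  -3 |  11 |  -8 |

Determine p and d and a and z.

Rows 1 and 4 both sum to 51, so that's the common total.
The known cells in row 2 total 44, leaving 51 − 44 = 7 for the blank.
The known cells in column 4 total 33, leaving 51 − 33 = 18 for the blank.
The known cells in row 3 total 72, leaving 51 − 72 = -21 for the blank.
The known cells in row 6 total 44, leaving 51 − 44 = 7 for the blank.

p = 7, d = -21, a = 18, z = 7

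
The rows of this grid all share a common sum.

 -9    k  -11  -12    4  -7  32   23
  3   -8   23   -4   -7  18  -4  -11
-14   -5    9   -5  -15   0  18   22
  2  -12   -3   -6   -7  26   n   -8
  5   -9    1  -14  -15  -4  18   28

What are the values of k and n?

Row 3 sums to 10 and so does row 5; that's the common total.
In row 1 the known cells total 20, leaving 10 − 20 = -10.
In row 4 the known cells total -8, leaving 10 − (-8) = 18.

k = -10, n = 18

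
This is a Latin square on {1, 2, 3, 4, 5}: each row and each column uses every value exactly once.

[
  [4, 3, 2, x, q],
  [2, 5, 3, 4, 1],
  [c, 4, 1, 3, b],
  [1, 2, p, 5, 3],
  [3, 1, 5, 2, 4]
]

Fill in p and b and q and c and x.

Cell (1,4): column 4 already has {2, 3, 4, 5} → 1.
For row 1, column 5: row 1 already has {1, 2, 3, 4}; that leaves 5.
For row 3, column 5: column 5 already has {1, 3, 4, 5}; that leaves 2.
For row 3, column 1: row 3 already has {1, 2, 3, 4}; that leaves 5.
Cell (4,3): row 4 already has {1, 2, 3, 5} → 4.

p = 4, b = 2, q = 5, c = 5, x = 1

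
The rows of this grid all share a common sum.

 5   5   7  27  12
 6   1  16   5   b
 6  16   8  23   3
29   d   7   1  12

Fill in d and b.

d = 7, b = 28

The complete rows each total 56.
Row 4 is missing 56 − 49 = 7 (since 29 + 7 + 1 + 12 = 49).
Row 2 is missing 56 − 28 = 28 (since 6 + 1 + 16 + 5 = 28).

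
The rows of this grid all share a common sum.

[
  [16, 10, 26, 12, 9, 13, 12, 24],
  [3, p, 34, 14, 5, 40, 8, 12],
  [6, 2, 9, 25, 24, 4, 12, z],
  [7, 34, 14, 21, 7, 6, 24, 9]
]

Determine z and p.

z = 40, p = 6

Row 1 sums to 122 and so does row 4; that's the common total.
In row 3 the known cells total 82, leaving 122 − 82 = 40.
In row 2 the known cells total 116, leaving 122 − 116 = 6.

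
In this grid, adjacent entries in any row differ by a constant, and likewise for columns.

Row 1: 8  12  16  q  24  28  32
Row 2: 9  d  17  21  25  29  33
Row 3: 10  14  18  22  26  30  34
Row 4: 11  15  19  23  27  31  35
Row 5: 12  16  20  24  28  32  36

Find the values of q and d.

Along each row the entries change by 4 per step; down each column they change by 1.
Row 1: from 8 at column 1, stepping by 4 to column 4 gives 20.
Row 2: from 9 at column 1, stepping by 4 to column 2 gives 13.

q = 20, d = 13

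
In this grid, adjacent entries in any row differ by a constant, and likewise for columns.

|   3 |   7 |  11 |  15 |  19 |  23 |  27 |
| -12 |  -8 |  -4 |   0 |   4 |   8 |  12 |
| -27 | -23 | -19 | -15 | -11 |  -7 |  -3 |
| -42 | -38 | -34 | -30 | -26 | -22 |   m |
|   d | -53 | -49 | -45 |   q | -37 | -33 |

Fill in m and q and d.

m = -18, q = -41, d = -57

Along each row the entries change by 4 per step; down each column they change by -15.
Row 4: from -42 at column 1, stepping by 4 to column 7 gives -18.
Row 5: from -53 at column 2, stepping by 4 to column 5 gives -41.
Row 5: from -53 at column 2, stepping by 4 to column 1 gives -57.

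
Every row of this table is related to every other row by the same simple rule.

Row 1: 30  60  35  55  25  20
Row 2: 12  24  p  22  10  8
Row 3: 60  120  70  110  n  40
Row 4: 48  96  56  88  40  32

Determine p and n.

p = 14, n = 50

Each row is a constant multiple of every other row — this is a multiplication table with the headers hidden.
Row 2 is 24/60 = 2/5 times row 1, so its entry in column 3 is 35 × 2/5 = 14.
Row 3 is 120/60 = 2/1 times row 1, so its entry in column 5 is 25 × 2/1 = 50.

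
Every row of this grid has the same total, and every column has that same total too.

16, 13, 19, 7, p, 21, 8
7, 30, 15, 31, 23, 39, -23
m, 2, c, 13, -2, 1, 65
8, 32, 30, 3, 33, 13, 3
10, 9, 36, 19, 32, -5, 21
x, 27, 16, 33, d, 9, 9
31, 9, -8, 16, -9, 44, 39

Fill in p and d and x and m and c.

p = 38, d = 7, x = 21, m = 29, c = 14

Rows 2 and 4 both sum to 122, so that's the common total.
Row 1: 16 + 13 + 19 + 7 + 21 + 8 = 84, so its missing entry is 122 − 84 = 38.
Column 5: 38 + 23 − 2 + 33 + 32 − 9 = 115, so its missing entry is 122 − 115 = 7.
Row 6: 27 + 16 + 33 + 7 + 9 + 9 = 101, so its missing entry is 122 − 101 = 21.
Column 1: 16 + 7 + 8 + 10 + 21 + 31 = 93, so its missing entry is 122 − 93 = 29.
Row 3: 29 + 2 + 13 − 2 + 1 + 65 = 108, so its missing entry is 122 − 108 = 14.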